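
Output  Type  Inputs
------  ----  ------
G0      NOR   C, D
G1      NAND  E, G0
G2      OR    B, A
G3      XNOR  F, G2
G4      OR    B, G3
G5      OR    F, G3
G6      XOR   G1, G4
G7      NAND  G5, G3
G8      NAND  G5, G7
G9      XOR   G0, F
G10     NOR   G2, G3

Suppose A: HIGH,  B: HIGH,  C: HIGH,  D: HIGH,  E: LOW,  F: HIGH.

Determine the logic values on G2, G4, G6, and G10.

G0 = C NOR D = HIGH NOR HIGH = LOW
G1 = E NAND G0 = LOW NAND LOW = HIGH
G2 = B OR A = HIGH OR HIGH = HIGH
G3 = F XNOR G2 = HIGH XNOR HIGH = HIGH
G4 = B OR G3 = HIGH OR HIGH = HIGH
G6 = G1 XOR G4 = HIGH XOR HIGH = LOW
G10 = G2 NOR G3 = HIGH NOR HIGH = LOW

G2 = HIGH  G4 = HIGH  G6 = LOW  G10 = LOW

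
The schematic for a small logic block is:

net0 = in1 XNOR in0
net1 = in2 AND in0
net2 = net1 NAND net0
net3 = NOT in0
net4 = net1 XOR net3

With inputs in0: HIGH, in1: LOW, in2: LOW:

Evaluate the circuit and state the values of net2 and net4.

net2 = HIGH; net4 = LOW

net0 = in1 XNOR in0 = LOW XNOR HIGH = LOW
net1 = in2 AND in0 = LOW AND HIGH = LOW
net2 = net1 NAND net0 = LOW NAND LOW = HIGH
net3 = NOT in0 = NOT HIGH = LOW
net4 = net1 XOR net3 = LOW XOR LOW = LOW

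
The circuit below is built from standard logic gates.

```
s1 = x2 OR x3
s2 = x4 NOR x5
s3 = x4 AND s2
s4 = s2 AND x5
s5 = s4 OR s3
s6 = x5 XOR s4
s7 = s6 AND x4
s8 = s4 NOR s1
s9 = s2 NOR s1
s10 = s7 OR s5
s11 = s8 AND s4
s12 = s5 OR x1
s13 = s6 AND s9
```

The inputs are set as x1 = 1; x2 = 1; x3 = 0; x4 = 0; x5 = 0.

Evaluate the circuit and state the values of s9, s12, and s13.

s1 = x2 OR x3 = 1 OR 0 = 1
s2 = x4 NOR x5 = 0 NOR 0 = 1
s3 = x4 AND s2 = 0 AND 1 = 0
s4 = s2 AND x5 = 1 AND 0 = 0
s5 = s4 OR s3 = 0 OR 0 = 0
s6 = x5 XOR s4 = 0 XOR 0 = 0
s9 = s2 NOR s1 = 1 NOR 1 = 0
s12 = s5 OR x1 = 0 OR 1 = 1
s13 = s6 AND s9 = 0 AND 0 = 0

s9 = 0, s12 = 1, s13 = 0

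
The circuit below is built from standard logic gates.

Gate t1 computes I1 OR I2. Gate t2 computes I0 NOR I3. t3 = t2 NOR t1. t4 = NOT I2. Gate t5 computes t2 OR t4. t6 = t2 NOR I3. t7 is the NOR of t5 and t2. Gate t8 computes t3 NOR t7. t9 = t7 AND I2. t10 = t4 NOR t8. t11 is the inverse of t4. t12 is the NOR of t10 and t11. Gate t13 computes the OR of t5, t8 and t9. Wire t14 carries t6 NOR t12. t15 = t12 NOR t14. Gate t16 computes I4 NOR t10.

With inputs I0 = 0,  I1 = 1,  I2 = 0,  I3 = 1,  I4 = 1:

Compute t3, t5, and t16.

t1 = I1 OR I2 = 1 OR 0 = 1
t2 = I0 NOR I3 = 0 NOR 1 = 0
t3 = t2 NOR t1 = 0 NOR 1 = 0
t4 = NOT I2 = NOT 0 = 1
t5 = t2 OR t4 = 0 OR 1 = 1
t7 = t5 NOR t2 = 1 NOR 0 = 0
t8 = t3 NOR t7 = 0 NOR 0 = 1
t10 = t4 NOR t8 = 1 NOR 1 = 0
t16 = I4 NOR t10 = 1 NOR 0 = 0

t3 = 0  t5 = 1  t16 = 0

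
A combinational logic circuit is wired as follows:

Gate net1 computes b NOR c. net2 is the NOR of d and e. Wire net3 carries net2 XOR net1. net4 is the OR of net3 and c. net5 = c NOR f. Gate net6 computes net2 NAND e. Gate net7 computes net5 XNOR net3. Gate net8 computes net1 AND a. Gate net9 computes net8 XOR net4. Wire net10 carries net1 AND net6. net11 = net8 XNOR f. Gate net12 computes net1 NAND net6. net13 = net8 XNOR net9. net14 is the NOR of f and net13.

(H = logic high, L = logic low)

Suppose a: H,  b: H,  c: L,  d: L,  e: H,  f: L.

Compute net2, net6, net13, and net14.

net2 = L; net6 = H; net13 = H; net14 = L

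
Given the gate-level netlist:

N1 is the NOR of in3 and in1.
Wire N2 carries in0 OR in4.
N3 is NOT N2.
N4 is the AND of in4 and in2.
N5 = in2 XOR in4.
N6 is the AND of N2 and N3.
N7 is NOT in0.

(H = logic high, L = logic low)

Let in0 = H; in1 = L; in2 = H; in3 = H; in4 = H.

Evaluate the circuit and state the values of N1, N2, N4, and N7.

N1 = L; N2 = H; N4 = H; N7 = L

N1 = in3 NOR in1 = H NOR L = L
N2 = in0 OR in4 = H OR H = H
N4 = in4 AND in2 = H AND H = H
N7 = NOT in0 = NOT H = L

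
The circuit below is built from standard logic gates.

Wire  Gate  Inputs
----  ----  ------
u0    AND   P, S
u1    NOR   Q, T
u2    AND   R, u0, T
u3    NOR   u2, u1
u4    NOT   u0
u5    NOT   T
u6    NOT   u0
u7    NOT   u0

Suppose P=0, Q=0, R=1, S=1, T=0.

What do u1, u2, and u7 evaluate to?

u1 = 1, u2 = 0, u7 = 1

u0 = P AND S = 0 AND 1 = 0
u1 = Q NOR T = 0 NOR 0 = 1
u2 = R AND u0 AND T = 1 AND 0 AND 0 = 0
u7 = NOT u0 = NOT 0 = 1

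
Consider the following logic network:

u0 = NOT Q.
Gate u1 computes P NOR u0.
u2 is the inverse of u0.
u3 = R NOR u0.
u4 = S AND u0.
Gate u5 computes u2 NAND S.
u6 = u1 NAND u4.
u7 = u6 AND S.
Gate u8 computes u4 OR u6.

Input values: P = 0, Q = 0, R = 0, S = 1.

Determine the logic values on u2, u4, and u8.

u2 = 0; u4 = 1; u8 = 1

u0 = NOT Q = NOT 0 = 1
u1 = P NOR u0 = 0 NOR 1 = 0
u2 = NOT u0 = NOT 1 = 0
u4 = S AND u0 = 1 AND 1 = 1
u6 = u1 NAND u4 = 0 NAND 1 = 1
u8 = u4 OR u6 = 1 OR 1 = 1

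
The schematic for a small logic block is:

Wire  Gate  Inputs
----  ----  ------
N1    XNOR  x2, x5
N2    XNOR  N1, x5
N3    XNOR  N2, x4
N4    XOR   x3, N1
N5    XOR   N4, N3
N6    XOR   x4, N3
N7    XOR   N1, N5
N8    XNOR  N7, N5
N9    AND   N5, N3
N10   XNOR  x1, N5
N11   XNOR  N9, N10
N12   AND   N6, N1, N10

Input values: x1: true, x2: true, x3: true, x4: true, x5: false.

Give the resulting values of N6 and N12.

N1 = x2 XNOR x5 = true XNOR false = false
N2 = N1 XNOR x5 = false XNOR false = true
N3 = N2 XNOR x4 = true XNOR true = true
N4 = x3 XOR N1 = true XOR false = true
N5 = N4 XOR N3 = true XOR true = false
N6 = x4 XOR N3 = true XOR true = false
N10 = x1 XNOR N5 = true XNOR false = false
N12 = N6 AND N1 AND N10 = false AND false AND false = false

N6 = false, N12 = false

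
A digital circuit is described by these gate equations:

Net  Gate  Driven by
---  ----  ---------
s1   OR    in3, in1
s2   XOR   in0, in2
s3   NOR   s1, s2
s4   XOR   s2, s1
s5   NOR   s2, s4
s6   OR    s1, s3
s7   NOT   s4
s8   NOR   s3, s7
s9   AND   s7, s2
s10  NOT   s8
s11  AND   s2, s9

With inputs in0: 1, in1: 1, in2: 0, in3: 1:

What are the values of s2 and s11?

s1 = in3 OR in1 = 1 OR 1 = 1
s2 = in0 XOR in2 = 1 XOR 0 = 1
s4 = s2 XOR s1 = 1 XOR 1 = 0
s7 = NOT s4 = NOT 0 = 1
s9 = s7 AND s2 = 1 AND 1 = 1
s11 = s2 AND s9 = 1 AND 1 = 1

s2 = 1; s11 = 1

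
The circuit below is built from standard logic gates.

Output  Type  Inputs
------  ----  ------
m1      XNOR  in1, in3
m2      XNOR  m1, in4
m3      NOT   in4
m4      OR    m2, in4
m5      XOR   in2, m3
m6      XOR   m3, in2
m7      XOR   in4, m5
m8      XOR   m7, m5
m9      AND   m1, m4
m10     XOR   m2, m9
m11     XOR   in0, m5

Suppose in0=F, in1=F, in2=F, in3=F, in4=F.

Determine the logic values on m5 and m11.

m5 = T  m11 = T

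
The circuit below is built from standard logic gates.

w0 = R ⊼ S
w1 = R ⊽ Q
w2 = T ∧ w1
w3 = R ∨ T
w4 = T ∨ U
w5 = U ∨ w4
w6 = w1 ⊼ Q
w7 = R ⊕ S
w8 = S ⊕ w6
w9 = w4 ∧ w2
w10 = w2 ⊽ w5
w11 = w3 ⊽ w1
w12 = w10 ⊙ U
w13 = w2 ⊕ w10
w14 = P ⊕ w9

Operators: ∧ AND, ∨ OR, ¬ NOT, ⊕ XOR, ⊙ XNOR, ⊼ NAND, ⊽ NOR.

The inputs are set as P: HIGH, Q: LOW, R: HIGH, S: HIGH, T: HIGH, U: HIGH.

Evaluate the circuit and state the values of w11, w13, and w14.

w1 = R NOR Q = HIGH NOR LOW = LOW
w2 = T AND w1 = HIGH AND LOW = LOW
w3 = R OR T = HIGH OR HIGH = HIGH
w4 = T OR U = HIGH OR HIGH = HIGH
w5 = U OR w4 = HIGH OR HIGH = HIGH
w9 = w4 AND w2 = HIGH AND LOW = LOW
w10 = w2 NOR w5 = LOW NOR HIGH = LOW
w11 = w3 NOR w1 = HIGH NOR LOW = LOW
w13 = w2 XOR w10 = LOW XOR LOW = LOW
w14 = P XOR w9 = HIGH XOR LOW = HIGH

w11 = LOW, w13 = LOW, w14 = HIGH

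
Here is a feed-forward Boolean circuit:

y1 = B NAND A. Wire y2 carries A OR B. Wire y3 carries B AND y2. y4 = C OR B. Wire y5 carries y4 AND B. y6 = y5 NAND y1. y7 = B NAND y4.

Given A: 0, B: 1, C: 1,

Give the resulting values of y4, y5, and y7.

y4 = C OR B = 1 OR 1 = 1
y5 = y4 AND B = 1 AND 1 = 1
y7 = B NAND y4 = 1 NAND 1 = 0

y4 = 1; y5 = 1; y7 = 0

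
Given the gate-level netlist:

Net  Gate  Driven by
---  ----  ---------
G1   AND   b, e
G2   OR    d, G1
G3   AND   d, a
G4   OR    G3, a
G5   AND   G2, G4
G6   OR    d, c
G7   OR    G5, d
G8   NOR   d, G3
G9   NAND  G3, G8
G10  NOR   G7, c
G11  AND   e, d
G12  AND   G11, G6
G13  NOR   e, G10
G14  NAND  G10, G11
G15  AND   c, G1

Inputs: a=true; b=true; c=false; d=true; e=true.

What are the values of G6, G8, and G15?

G1 = b AND e = true AND true = true
G3 = d AND a = true AND true = true
G6 = d OR c = true OR false = true
G8 = d NOR G3 = true NOR true = false
G15 = c AND G1 = false AND true = false

G6 = true  G8 = false  G15 = false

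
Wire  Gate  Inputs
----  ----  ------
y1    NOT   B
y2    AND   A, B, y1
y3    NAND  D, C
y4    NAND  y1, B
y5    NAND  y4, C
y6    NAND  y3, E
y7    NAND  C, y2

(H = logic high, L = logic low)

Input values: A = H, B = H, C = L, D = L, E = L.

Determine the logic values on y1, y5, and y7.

y1 = L, y5 = H, y7 = H

y1 = NOT B = NOT H = L
y2 = A AND B AND y1 = H AND H AND L = L
y4 = y1 NAND B = L NAND H = H
y5 = y4 NAND C = H NAND L = H
y7 = C NAND y2 = L NAND L = H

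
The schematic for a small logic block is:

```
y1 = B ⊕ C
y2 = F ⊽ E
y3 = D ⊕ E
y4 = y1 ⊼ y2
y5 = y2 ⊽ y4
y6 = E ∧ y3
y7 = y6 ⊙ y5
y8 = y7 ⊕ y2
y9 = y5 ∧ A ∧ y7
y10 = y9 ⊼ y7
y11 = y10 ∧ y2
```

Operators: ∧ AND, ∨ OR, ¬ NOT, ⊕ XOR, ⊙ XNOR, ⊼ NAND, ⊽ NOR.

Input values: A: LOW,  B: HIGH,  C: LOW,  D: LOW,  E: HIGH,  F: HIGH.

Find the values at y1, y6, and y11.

y1 = B XOR C = HIGH XOR LOW = HIGH
y2 = F NOR E = HIGH NOR HIGH = LOW
y3 = D XOR E = LOW XOR HIGH = HIGH
y4 = y1 NAND y2 = HIGH NAND LOW = HIGH
y5 = y2 NOR y4 = LOW NOR HIGH = LOW
y6 = E AND y3 = HIGH AND HIGH = HIGH
y7 = y6 XNOR y5 = HIGH XNOR LOW = LOW
y9 = y5 AND A AND y7 = LOW AND LOW AND LOW = LOW
y10 = y9 NAND y7 = LOW NAND LOW = HIGH
y11 = y10 AND y2 = HIGH AND LOW = LOW

y1 = HIGH  y6 = HIGH  y11 = LOW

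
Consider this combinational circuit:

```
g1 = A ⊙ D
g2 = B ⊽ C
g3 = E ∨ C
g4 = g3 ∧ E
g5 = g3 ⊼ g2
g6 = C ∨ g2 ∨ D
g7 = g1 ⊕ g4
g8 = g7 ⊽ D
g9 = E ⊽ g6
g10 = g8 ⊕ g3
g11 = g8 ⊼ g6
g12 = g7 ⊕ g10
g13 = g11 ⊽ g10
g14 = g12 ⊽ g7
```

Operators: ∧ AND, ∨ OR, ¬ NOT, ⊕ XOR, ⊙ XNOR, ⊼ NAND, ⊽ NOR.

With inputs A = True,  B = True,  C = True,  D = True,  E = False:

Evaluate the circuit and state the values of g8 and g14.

g8 = False, g14 = False

g1 = A XNOR D = True XNOR True = True
g3 = E OR C = False OR True = True
g4 = g3 AND E = True AND False = False
g7 = g1 XOR g4 = True XOR False = True
g8 = g7 NOR D = True NOR True = False
g10 = g8 XOR g3 = False XOR True = True
g12 = g7 XOR g10 = True XOR True = False
g14 = g12 NOR g7 = False NOR True = False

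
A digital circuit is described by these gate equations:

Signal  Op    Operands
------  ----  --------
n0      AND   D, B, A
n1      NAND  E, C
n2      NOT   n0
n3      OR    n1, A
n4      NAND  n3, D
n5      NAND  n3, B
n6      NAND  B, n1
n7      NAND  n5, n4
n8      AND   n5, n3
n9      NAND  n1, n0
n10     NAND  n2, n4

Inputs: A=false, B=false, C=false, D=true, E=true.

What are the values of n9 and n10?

n9 = true  n10 = true

n0 = D AND B AND A = true AND false AND false = false
n1 = E NAND C = true NAND false = true
n2 = NOT n0 = NOT false = true
n3 = n1 OR A = true OR false = true
n4 = n3 NAND D = true NAND true = false
n9 = n1 NAND n0 = true NAND false = true
n10 = n2 NAND n4 = true NAND false = true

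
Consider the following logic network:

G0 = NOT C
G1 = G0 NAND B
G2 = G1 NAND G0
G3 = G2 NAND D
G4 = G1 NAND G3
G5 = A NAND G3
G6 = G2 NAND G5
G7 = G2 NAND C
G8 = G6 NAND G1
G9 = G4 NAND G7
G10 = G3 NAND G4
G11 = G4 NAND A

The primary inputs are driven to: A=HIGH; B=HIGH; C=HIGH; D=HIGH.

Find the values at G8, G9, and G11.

G0 = NOT C = NOT HIGH = LOW
G1 = G0 NAND B = LOW NAND HIGH = HIGH
G2 = G1 NAND G0 = HIGH NAND LOW = HIGH
G3 = G2 NAND D = HIGH NAND HIGH = LOW
G4 = G1 NAND G3 = HIGH NAND LOW = HIGH
G5 = A NAND G3 = HIGH NAND LOW = HIGH
G6 = G2 NAND G5 = HIGH NAND HIGH = LOW
G7 = G2 NAND C = HIGH NAND HIGH = LOW
G8 = G6 NAND G1 = LOW NAND HIGH = HIGH
G9 = G4 NAND G7 = HIGH NAND LOW = HIGH
G11 = G4 NAND A = HIGH NAND HIGH = LOW

G8 = HIGH  G9 = HIGH  G11 = LOW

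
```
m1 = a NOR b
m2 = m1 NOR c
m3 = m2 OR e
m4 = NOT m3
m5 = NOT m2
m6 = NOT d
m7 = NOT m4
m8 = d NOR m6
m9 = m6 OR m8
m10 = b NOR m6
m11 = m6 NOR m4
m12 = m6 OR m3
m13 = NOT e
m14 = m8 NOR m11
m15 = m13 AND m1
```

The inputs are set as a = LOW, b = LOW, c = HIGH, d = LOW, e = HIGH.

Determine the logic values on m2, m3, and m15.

m2 = LOW, m3 = HIGH, m15 = LOW

m1 = a NOR b = LOW NOR LOW = HIGH
m2 = m1 NOR c = HIGH NOR HIGH = LOW
m3 = m2 OR e = LOW OR HIGH = HIGH
m13 = NOT e = NOT HIGH = LOW
m15 = m13 AND m1 = LOW AND HIGH = LOW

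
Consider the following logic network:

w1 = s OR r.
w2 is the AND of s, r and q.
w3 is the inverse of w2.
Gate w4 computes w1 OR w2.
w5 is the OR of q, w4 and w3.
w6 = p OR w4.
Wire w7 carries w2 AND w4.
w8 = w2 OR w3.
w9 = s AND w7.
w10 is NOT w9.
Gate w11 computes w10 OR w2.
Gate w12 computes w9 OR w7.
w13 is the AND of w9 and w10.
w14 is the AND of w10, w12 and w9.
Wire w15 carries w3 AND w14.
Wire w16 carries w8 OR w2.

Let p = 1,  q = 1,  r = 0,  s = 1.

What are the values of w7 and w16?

w7 = 0, w16 = 1

w1 = s OR r = 1 OR 0 = 1
w2 = s AND r AND q = 1 AND 0 AND 1 = 0
w3 = NOT w2 = NOT 0 = 1
w4 = w1 OR w2 = 1 OR 0 = 1
w7 = w2 AND w4 = 0 AND 1 = 0
w8 = w2 OR w3 = 0 OR 1 = 1
w16 = w8 OR w2 = 1 OR 0 = 1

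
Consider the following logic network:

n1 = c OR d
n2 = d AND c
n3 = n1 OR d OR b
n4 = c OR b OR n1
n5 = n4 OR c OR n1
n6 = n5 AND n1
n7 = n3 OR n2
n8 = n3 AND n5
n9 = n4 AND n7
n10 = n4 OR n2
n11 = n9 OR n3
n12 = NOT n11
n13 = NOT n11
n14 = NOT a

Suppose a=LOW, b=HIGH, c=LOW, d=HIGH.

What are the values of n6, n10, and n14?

n1 = c OR d = LOW OR HIGH = HIGH
n2 = d AND c = HIGH AND LOW = LOW
n4 = c OR b OR n1 = LOW OR HIGH OR HIGH = HIGH
n5 = n4 OR c OR n1 = HIGH OR LOW OR HIGH = HIGH
n6 = n5 AND n1 = HIGH AND HIGH = HIGH
n10 = n4 OR n2 = HIGH OR LOW = HIGH
n14 = NOT a = NOT LOW = HIGH

n6 = HIGH, n10 = HIGH, n14 = HIGH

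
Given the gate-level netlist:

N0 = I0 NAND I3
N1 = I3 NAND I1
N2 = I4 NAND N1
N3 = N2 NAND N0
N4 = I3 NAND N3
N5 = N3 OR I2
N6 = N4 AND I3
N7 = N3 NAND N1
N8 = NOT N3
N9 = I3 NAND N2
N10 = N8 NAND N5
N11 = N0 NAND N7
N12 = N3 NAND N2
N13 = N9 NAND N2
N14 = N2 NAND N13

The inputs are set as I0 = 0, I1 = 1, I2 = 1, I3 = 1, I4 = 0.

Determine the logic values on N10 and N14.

N0 = I0 NAND I3 = 0 NAND 1 = 1
N1 = I3 NAND I1 = 1 NAND 1 = 0
N2 = I4 NAND N1 = 0 NAND 0 = 1
N3 = N2 NAND N0 = 1 NAND 1 = 0
N5 = N3 OR I2 = 0 OR 1 = 1
N8 = NOT N3 = NOT 0 = 1
N9 = I3 NAND N2 = 1 NAND 1 = 0
N10 = N8 NAND N5 = 1 NAND 1 = 0
N13 = N9 NAND N2 = 0 NAND 1 = 1
N14 = N2 NAND N13 = 1 NAND 1 = 0

N10 = 0, N14 = 0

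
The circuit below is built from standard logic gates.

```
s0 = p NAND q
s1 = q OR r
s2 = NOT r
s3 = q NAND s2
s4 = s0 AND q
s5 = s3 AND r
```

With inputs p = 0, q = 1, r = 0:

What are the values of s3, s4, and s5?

s0 = p NAND q = 0 NAND 1 = 1
s2 = NOT r = NOT 0 = 1
s3 = q NAND s2 = 1 NAND 1 = 0
s4 = s0 AND q = 1 AND 1 = 1
s5 = s3 AND r = 0 AND 0 = 0

s3 = 0; s4 = 1; s5 = 0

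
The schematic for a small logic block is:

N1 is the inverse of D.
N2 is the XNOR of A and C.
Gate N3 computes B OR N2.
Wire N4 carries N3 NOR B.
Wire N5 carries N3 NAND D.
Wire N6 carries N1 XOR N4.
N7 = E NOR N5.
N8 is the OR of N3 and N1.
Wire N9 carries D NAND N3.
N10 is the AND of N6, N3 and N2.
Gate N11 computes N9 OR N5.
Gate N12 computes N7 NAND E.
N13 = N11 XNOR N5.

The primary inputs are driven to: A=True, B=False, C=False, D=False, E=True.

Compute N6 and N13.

N6 = False, N13 = True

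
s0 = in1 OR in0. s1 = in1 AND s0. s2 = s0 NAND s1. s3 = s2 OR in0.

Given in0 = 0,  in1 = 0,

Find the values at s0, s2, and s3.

s0 = in1 OR in0 = 0 OR 0 = 0
s1 = in1 AND s0 = 0 AND 0 = 0
s2 = s0 NAND s1 = 0 NAND 0 = 1
s3 = s2 OR in0 = 1 OR 0 = 1

s0 = 0, s2 = 1, s3 = 1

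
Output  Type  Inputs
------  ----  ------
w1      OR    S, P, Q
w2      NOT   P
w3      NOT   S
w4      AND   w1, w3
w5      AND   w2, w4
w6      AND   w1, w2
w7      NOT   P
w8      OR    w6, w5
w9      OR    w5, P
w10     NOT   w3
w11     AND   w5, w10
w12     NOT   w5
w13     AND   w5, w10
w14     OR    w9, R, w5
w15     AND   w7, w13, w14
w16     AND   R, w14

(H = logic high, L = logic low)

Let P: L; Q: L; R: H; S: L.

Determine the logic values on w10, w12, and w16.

w10 = L, w12 = H, w16 = H

w1 = S OR P OR Q = L OR L OR L = L
w2 = NOT P = NOT L = H
w3 = NOT S = NOT L = H
w4 = w1 AND w3 = L AND H = L
w5 = w2 AND w4 = H AND L = L
w9 = w5 OR P = L OR L = L
w10 = NOT w3 = NOT H = L
w12 = NOT w5 = NOT L = H
w14 = w9 OR R OR w5 = L OR H OR L = H
w16 = R AND w14 = H AND H = H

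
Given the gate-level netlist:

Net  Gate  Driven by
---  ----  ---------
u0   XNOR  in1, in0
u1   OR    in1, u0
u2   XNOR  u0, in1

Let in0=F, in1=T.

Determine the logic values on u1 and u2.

u0 = in1 XNOR in0 = T XNOR F = F
u1 = in1 OR u0 = T OR F = T
u2 = u0 XNOR in1 = F XNOR T = F

u1 = T, u2 = F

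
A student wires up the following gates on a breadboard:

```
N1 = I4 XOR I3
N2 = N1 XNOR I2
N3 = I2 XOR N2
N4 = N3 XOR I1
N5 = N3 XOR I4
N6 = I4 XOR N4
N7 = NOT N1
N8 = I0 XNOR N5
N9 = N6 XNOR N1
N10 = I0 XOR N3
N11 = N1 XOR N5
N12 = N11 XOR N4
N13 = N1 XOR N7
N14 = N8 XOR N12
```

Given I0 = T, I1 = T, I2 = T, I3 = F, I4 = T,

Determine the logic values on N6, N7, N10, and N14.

N1 = I4 XOR I3 = T XOR F = T
N2 = N1 XNOR I2 = T XNOR T = T
N3 = I2 XOR N2 = T XOR T = F
N4 = N3 XOR I1 = F XOR T = T
N5 = N3 XOR I4 = F XOR T = T
N6 = I4 XOR N4 = T XOR T = F
N7 = NOT N1 = NOT T = F
N8 = I0 XNOR N5 = T XNOR T = T
N10 = I0 XOR N3 = T XOR F = T
N11 = N1 XOR N5 = T XOR T = F
N12 = N11 XOR N4 = F XOR T = T
N14 = N8 XOR N12 = T XOR T = F

N6 = F  N7 = F  N10 = T  N14 = F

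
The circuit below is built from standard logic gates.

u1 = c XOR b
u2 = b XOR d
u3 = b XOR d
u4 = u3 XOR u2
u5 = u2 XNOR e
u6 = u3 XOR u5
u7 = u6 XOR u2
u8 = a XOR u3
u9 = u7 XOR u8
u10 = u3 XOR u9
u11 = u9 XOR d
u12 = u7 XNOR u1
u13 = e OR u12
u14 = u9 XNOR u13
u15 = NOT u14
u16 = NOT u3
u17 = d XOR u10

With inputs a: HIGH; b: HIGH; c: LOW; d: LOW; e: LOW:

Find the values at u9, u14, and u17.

u1 = c XOR b = LOW XOR HIGH = HIGH
u2 = b XOR d = HIGH XOR LOW = HIGH
u3 = b XOR d = HIGH XOR LOW = HIGH
u5 = u2 XNOR e = HIGH XNOR LOW = LOW
u6 = u3 XOR u5 = HIGH XOR LOW = HIGH
u7 = u6 XOR u2 = HIGH XOR HIGH = LOW
u8 = a XOR u3 = HIGH XOR HIGH = LOW
u9 = u7 XOR u8 = LOW XOR LOW = LOW
u10 = u3 XOR u9 = HIGH XOR LOW = HIGH
u12 = u7 XNOR u1 = LOW XNOR HIGH = LOW
u13 = e OR u12 = LOW OR LOW = LOW
u14 = u9 XNOR u13 = LOW XNOR LOW = HIGH
u17 = d XOR u10 = LOW XOR HIGH = HIGH

u9 = LOW  u14 = HIGH  u17 = HIGH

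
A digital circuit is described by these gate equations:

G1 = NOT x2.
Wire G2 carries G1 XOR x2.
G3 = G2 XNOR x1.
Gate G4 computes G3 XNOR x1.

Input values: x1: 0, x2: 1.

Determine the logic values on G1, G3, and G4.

G1 = 0, G3 = 0, G4 = 1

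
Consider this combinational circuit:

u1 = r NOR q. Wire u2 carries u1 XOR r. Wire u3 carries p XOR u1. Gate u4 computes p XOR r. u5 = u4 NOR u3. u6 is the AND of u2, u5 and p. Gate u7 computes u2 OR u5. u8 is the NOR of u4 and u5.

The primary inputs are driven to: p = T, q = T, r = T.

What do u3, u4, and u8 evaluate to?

u3 = T, u4 = F, u8 = T

u1 = r NOR q = T NOR T = F
u3 = p XOR u1 = T XOR F = T
u4 = p XOR r = T XOR T = F
u5 = u4 NOR u3 = F NOR T = F
u8 = u4 NOR u5 = F NOR F = T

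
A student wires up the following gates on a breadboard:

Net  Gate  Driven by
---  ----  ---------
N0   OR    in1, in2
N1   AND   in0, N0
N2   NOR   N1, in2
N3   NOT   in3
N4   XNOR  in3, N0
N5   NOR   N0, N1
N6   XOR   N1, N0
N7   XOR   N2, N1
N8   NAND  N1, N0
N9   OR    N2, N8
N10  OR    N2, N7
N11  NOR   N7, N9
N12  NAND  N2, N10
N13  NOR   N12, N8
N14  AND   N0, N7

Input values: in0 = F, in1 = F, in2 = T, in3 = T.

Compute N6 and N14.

N6 = T  N14 = F

N0 = in1 OR in2 = F OR T = T
N1 = in0 AND N0 = F AND T = F
N2 = N1 NOR in2 = F NOR T = F
N6 = N1 XOR N0 = F XOR T = T
N7 = N2 XOR N1 = F XOR F = F
N14 = N0 AND N7 = T AND F = F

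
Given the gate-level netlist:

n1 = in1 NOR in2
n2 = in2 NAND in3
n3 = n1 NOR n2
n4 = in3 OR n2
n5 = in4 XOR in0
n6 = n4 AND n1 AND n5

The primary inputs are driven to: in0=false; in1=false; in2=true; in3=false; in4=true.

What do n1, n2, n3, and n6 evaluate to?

n1 = in1 NOR in2 = false NOR true = false
n2 = in2 NAND in3 = true NAND false = true
n3 = n1 NOR n2 = false NOR true = false
n4 = in3 OR n2 = false OR true = true
n5 = in4 XOR in0 = true XOR false = true
n6 = n4 AND n1 AND n5 = true AND false AND true = false

n1 = false, n2 = true, n3 = false, n6 = false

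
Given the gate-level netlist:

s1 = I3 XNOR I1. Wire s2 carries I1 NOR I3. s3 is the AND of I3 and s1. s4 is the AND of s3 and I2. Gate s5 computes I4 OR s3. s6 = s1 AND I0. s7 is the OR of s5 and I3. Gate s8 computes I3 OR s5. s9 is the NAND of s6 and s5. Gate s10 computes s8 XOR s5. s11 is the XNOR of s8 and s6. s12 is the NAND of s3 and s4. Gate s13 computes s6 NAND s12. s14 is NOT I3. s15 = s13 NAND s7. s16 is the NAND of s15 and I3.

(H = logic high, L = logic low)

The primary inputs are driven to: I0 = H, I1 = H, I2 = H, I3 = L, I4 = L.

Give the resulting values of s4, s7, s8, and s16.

s1 = I3 XNOR I1 = L XNOR H = L
s3 = I3 AND s1 = L AND L = L
s4 = s3 AND I2 = L AND H = L
s5 = I4 OR s3 = L OR L = L
s6 = s1 AND I0 = L AND H = L
s7 = s5 OR I3 = L OR L = L
s8 = I3 OR s5 = L OR L = L
s12 = s3 NAND s4 = L NAND L = H
s13 = s6 NAND s12 = L NAND H = H
s15 = s13 NAND s7 = H NAND L = H
s16 = s15 NAND I3 = H NAND L = H

s4 = L, s7 = L, s8 = L, s16 = H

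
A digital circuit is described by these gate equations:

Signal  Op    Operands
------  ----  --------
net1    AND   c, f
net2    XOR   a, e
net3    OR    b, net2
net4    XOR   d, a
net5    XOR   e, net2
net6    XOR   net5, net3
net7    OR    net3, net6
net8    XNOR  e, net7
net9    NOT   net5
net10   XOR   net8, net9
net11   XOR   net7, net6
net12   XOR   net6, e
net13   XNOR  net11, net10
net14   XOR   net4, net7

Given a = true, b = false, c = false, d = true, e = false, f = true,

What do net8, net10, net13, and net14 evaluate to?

net8 = false, net10 = false, net13 = false, net14 = true

net2 = a XOR e = true XOR false = true
net3 = b OR net2 = false OR true = true
net4 = d XOR a = true XOR true = false
net5 = e XOR net2 = false XOR true = true
net6 = net5 XOR net3 = true XOR true = false
net7 = net3 OR net6 = true OR false = true
net8 = e XNOR net7 = false XNOR true = false
net9 = NOT net5 = NOT true = false
net10 = net8 XOR net9 = false XOR false = false
net11 = net7 XOR net6 = true XOR false = true
net13 = net11 XNOR net10 = true XNOR false = false
net14 = net4 XOR net7 = false XOR true = true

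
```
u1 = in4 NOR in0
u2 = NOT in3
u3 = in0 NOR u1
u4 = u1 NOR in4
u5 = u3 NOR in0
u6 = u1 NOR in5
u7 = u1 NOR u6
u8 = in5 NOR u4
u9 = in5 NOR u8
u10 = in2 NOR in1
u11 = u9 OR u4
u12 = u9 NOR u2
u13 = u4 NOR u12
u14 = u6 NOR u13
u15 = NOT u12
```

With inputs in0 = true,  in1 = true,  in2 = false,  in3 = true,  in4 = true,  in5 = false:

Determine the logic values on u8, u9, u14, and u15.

u1 = in4 NOR in0 = true NOR true = false
u2 = NOT in3 = NOT true = false
u4 = u1 NOR in4 = false NOR true = false
u6 = u1 NOR in5 = false NOR false = true
u8 = in5 NOR u4 = false NOR false = true
u9 = in5 NOR u8 = false NOR true = false
u12 = u9 NOR u2 = false NOR false = true
u13 = u4 NOR u12 = false NOR true = false
u14 = u6 NOR u13 = true NOR false = false
u15 = NOT u12 = NOT true = false

u8 = true  u9 = false  u14 = false  u15 = false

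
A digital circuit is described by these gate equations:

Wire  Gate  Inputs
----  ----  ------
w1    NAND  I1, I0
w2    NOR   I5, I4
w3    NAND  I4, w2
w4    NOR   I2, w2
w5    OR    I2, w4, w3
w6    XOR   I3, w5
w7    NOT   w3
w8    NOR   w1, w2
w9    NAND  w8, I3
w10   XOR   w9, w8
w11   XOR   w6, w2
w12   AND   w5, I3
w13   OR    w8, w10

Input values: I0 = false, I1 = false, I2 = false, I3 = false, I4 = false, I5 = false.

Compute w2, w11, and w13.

w1 = I1 NAND I0 = false NAND false = true
w2 = I5 NOR I4 = false NOR false = true
w3 = I4 NAND w2 = false NAND true = true
w4 = I2 NOR w2 = false NOR true = false
w5 = I2 OR w4 OR w3 = false OR false OR true = true
w6 = I3 XOR w5 = false XOR true = true
w8 = w1 NOR w2 = true NOR true = false
w9 = w8 NAND I3 = false NAND false = true
w10 = w9 XOR w8 = true XOR false = true
w11 = w6 XOR w2 = true XOR true = false
w13 = w8 OR w10 = false OR true = true

w2 = true; w11 = false; w13 = true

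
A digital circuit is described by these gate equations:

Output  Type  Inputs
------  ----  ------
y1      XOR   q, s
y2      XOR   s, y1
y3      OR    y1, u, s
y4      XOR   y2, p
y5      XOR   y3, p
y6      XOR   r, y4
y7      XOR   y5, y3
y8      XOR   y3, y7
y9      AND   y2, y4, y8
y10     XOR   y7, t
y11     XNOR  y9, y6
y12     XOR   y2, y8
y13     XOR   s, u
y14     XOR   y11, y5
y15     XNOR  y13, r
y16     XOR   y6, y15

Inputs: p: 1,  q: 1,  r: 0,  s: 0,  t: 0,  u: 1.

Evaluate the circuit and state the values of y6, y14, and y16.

y1 = q XOR s = 1 XOR 0 = 1
y2 = s XOR y1 = 0 XOR 1 = 1
y3 = y1 OR u OR s = 1 OR 1 OR 0 = 1
y4 = y2 XOR p = 1 XOR 1 = 0
y5 = y3 XOR p = 1 XOR 1 = 0
y6 = r XOR y4 = 0 XOR 0 = 0
y7 = y5 XOR y3 = 0 XOR 1 = 1
y8 = y3 XOR y7 = 1 XOR 1 = 0
y9 = y2 AND y4 AND y8 = 1 AND 0 AND 0 = 0
y11 = y9 XNOR y6 = 0 XNOR 0 = 1
y13 = s XOR u = 0 XOR 1 = 1
y14 = y11 XOR y5 = 1 XOR 0 = 1
y15 = y13 XNOR r = 1 XNOR 0 = 0
y16 = y6 XOR y15 = 0 XOR 0 = 0

y6 = 0  y14 = 1  y16 = 0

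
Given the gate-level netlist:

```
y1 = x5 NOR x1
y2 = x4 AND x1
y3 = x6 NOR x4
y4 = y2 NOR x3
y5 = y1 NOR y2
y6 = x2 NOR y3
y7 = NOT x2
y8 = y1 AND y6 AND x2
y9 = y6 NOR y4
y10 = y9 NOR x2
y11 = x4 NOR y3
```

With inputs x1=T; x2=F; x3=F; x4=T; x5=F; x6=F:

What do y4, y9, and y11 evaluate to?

y4 = F; y9 = F; y11 = F

y2 = x4 AND x1 = T AND T = T
y3 = x6 NOR x4 = F NOR T = F
y4 = y2 NOR x3 = T NOR F = F
y6 = x2 NOR y3 = F NOR F = T
y9 = y6 NOR y4 = T NOR F = F
y11 = x4 NOR y3 = T NOR F = F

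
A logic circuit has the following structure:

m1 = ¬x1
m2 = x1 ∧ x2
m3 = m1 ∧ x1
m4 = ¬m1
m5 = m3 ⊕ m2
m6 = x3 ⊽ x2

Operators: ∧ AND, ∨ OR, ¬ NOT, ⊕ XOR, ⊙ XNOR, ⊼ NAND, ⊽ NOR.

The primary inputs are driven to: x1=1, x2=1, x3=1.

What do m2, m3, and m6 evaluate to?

m2 = 1  m3 = 0  m6 = 0

m1 = NOT x1 = NOT 1 = 0
m2 = x1 AND x2 = 1 AND 1 = 1
m3 = m1 AND x1 = 0 AND 1 = 0
m6 = x3 NOR x2 = 1 NOR 1 = 0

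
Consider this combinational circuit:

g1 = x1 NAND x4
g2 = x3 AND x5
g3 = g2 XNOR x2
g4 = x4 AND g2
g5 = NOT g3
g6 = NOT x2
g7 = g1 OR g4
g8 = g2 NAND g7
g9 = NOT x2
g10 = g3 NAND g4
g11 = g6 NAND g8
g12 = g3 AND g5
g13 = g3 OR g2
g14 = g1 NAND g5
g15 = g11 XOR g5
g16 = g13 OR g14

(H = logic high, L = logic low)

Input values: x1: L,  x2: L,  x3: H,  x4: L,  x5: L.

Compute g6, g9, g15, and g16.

g6 = H, g9 = H, g15 = L, g16 = H

g1 = x1 NAND x4 = L NAND L = H
g2 = x3 AND x5 = H AND L = L
g3 = g2 XNOR x2 = L XNOR L = H
g4 = x4 AND g2 = L AND L = L
g5 = NOT g3 = NOT H = L
g6 = NOT x2 = NOT L = H
g7 = g1 OR g4 = H OR L = H
g8 = g2 NAND g7 = L NAND H = H
g9 = NOT x2 = NOT L = H
g11 = g6 NAND g8 = H NAND H = L
g13 = g3 OR g2 = H OR L = H
g14 = g1 NAND g5 = H NAND L = H
g15 = g11 XOR g5 = L XOR L = L
g16 = g13 OR g14 = H OR H = H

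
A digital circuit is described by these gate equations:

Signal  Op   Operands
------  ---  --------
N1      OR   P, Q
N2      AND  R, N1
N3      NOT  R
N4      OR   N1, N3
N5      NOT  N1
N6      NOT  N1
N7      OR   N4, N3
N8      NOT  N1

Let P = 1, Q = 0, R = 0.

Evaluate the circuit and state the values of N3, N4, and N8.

N3 = 1, N4 = 1, N8 = 0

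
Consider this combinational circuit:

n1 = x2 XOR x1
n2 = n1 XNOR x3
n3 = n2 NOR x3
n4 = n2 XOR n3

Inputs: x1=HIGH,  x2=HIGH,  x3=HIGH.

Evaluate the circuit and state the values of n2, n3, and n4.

n2 = LOW  n3 = LOW  n4 = LOW

n1 = x2 XOR x1 = HIGH XOR HIGH = LOW
n2 = n1 XNOR x3 = LOW XNOR HIGH = LOW
n3 = n2 NOR x3 = LOW NOR HIGH = LOW
n4 = n2 XOR n3 = LOW XOR LOW = LOW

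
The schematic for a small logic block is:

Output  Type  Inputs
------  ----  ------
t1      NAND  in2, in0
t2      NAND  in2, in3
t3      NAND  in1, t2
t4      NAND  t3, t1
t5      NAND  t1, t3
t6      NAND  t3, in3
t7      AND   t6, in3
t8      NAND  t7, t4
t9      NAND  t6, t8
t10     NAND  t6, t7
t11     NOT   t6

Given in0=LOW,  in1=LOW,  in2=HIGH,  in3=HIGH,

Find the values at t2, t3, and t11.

t2 = in2 NAND in3 = HIGH NAND HIGH = LOW
t3 = in1 NAND t2 = LOW NAND LOW = HIGH
t6 = t3 NAND in3 = HIGH NAND HIGH = LOW
t11 = NOT t6 = NOT LOW = HIGH

t2 = LOW; t3 = HIGH; t11 = HIGH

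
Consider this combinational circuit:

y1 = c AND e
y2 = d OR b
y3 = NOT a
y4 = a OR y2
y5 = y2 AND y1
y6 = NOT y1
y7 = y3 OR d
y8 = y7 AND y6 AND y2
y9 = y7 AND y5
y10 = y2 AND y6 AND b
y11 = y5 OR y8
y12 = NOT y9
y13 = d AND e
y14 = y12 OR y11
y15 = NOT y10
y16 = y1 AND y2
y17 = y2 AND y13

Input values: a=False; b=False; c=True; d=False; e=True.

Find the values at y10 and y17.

y1 = c AND e = True AND True = True
y2 = d OR b = False OR False = False
y6 = NOT y1 = NOT True = False
y10 = y2 AND y6 AND b = False AND False AND False = False
y13 = d AND e = False AND True = False
y17 = y2 AND y13 = False AND False = False

y10 = False, y17 = False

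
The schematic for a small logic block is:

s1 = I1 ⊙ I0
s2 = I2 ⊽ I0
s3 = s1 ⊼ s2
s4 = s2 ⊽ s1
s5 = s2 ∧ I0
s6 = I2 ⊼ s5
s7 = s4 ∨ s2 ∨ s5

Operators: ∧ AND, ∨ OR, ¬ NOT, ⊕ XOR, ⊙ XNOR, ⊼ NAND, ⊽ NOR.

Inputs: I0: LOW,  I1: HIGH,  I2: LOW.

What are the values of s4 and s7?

s4 = LOW  s7 = HIGH

s1 = I1 XNOR I0 = HIGH XNOR LOW = LOW
s2 = I2 NOR I0 = LOW NOR LOW = HIGH
s4 = s2 NOR s1 = HIGH NOR LOW = LOW
s5 = s2 AND I0 = HIGH AND LOW = LOW
s7 = s4 OR s2 OR s5 = LOW OR HIGH OR LOW = HIGH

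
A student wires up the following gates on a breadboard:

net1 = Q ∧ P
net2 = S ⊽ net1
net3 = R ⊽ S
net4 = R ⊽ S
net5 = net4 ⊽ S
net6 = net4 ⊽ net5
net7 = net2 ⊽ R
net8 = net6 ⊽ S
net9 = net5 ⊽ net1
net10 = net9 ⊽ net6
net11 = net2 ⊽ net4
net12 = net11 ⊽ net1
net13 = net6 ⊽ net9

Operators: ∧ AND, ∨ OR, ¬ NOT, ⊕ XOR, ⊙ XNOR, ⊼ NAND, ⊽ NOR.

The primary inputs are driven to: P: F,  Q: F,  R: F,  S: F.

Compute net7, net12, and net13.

net1 = Q AND P = F AND F = F
net2 = S NOR net1 = F NOR F = T
net4 = R NOR S = F NOR F = T
net5 = net4 NOR S = T NOR F = F
net6 = net4 NOR net5 = T NOR F = F
net7 = net2 NOR R = T NOR F = F
net9 = net5 NOR net1 = F NOR F = T
net11 = net2 NOR net4 = T NOR T = F
net12 = net11 NOR net1 = F NOR F = T
net13 = net6 NOR net9 = F NOR T = F

net7 = F; net12 = T; net13 = F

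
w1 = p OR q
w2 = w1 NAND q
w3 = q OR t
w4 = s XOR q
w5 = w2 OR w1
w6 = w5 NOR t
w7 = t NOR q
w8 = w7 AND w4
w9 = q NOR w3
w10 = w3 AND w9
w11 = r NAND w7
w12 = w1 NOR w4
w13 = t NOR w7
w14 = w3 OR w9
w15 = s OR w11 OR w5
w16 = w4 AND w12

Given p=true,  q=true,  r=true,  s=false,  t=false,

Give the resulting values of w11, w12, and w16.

w1 = p OR q = true OR true = true
w4 = s XOR q = false XOR true = true
w7 = t NOR q = false NOR true = false
w11 = r NAND w7 = true NAND false = true
w12 = w1 NOR w4 = true NOR true = false
w16 = w4 AND w12 = true AND false = false

w11 = true; w12 = false; w16 = false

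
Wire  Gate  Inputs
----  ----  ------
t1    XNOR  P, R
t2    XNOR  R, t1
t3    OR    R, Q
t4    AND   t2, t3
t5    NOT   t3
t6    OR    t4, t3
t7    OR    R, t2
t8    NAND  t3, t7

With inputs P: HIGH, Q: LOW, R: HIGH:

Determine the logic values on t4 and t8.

t4 = HIGH  t8 = LOW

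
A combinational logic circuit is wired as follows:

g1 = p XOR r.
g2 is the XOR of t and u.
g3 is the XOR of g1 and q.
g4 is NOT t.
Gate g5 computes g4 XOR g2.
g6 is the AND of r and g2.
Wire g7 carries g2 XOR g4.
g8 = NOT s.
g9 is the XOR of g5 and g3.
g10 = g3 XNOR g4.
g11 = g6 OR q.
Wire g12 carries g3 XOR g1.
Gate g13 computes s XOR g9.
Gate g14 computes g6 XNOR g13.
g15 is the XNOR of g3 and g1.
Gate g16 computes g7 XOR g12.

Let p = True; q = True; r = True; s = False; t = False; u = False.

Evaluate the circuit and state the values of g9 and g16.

g1 = p XOR r = True XOR True = False
g2 = t XOR u = False XOR False = False
g3 = g1 XOR q = False XOR True = True
g4 = NOT t = NOT False = True
g5 = g4 XOR g2 = True XOR False = True
g7 = g2 XOR g4 = False XOR True = True
g9 = g5 XOR g3 = True XOR True = False
g12 = g3 XOR g1 = True XOR False = True
g16 = g7 XOR g12 = True XOR True = False

g9 = False; g16 = False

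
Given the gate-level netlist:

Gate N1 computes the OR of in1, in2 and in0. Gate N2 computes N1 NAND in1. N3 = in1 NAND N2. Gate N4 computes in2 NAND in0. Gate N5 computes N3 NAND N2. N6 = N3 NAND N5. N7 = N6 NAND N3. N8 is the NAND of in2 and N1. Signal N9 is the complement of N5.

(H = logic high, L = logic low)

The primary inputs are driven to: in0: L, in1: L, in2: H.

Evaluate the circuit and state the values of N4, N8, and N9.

N4 = H  N8 = L  N9 = H

N1 = in1 OR in2 OR in0 = L OR H OR L = H
N2 = N1 NAND in1 = H NAND L = H
N3 = in1 NAND N2 = L NAND H = H
N4 = in2 NAND in0 = H NAND L = H
N5 = N3 NAND N2 = H NAND H = L
N8 = in2 NAND N1 = H NAND H = L
N9 = NOT N5 = NOT L = H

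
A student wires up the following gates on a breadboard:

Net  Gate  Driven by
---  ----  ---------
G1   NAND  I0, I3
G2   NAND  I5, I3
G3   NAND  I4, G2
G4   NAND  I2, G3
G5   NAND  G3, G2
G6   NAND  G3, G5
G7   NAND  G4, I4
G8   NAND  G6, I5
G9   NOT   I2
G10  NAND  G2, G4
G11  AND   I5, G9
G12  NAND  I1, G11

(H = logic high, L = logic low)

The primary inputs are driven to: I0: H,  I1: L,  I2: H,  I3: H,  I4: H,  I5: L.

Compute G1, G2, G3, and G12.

G1 = L, G2 = H, G3 = L, G12 = H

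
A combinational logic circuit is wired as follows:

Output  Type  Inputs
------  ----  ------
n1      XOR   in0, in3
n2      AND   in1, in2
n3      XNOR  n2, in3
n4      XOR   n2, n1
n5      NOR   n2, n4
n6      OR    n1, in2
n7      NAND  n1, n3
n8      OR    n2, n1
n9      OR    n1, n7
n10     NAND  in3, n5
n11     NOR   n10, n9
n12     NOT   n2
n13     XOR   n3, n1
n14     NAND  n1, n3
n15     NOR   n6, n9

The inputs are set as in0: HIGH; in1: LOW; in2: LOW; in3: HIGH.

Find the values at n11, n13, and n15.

n1 = in0 XOR in3 = HIGH XOR HIGH = LOW
n2 = in1 AND in2 = LOW AND LOW = LOW
n3 = n2 XNOR in3 = LOW XNOR HIGH = LOW
n4 = n2 XOR n1 = LOW XOR LOW = LOW
n5 = n2 NOR n4 = LOW NOR LOW = HIGH
n6 = n1 OR in2 = LOW OR LOW = LOW
n7 = n1 NAND n3 = LOW NAND LOW = HIGH
n9 = n1 OR n7 = LOW OR HIGH = HIGH
n10 = in3 NAND n5 = HIGH NAND HIGH = LOW
n11 = n10 NOR n9 = LOW NOR HIGH = LOW
n13 = n3 XOR n1 = LOW XOR LOW = LOW
n15 = n6 NOR n9 = LOW NOR HIGH = LOW

n11 = LOW; n13 = LOW; n15 = LOW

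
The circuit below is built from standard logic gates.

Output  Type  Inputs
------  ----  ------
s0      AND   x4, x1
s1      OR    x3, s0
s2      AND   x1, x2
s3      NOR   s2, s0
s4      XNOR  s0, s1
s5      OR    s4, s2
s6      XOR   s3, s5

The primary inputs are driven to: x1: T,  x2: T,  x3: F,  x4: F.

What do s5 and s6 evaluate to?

s5 = T  s6 = T

s0 = x4 AND x1 = F AND T = F
s1 = x3 OR s0 = F OR F = F
s2 = x1 AND x2 = T AND T = T
s3 = s2 NOR s0 = T NOR F = F
s4 = s0 XNOR s1 = F XNOR F = T
s5 = s4 OR s2 = T OR T = T
s6 = s3 XOR s5 = F XOR T = T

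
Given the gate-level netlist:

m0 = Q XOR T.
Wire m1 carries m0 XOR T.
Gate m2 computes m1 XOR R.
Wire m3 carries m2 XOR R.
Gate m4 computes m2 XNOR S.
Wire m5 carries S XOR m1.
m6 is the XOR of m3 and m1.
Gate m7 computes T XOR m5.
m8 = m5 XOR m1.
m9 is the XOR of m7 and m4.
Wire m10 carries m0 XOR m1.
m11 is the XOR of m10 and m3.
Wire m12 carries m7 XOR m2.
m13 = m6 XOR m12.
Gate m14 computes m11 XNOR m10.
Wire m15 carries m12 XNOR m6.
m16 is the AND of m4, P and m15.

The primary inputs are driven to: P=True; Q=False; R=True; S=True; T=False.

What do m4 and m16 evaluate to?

m4 = True  m16 = True

m0 = Q XOR T = False XOR False = False
m1 = m0 XOR T = False XOR False = False
m2 = m1 XOR R = False XOR True = True
m3 = m2 XOR R = True XOR True = False
m4 = m2 XNOR S = True XNOR True = True
m5 = S XOR m1 = True XOR False = True
m6 = m3 XOR m1 = False XOR False = False
m7 = T XOR m5 = False XOR True = True
m12 = m7 XOR m2 = True XOR True = False
m15 = m12 XNOR m6 = False XNOR False = True
m16 = m4 AND P AND m15 = True AND True AND True = True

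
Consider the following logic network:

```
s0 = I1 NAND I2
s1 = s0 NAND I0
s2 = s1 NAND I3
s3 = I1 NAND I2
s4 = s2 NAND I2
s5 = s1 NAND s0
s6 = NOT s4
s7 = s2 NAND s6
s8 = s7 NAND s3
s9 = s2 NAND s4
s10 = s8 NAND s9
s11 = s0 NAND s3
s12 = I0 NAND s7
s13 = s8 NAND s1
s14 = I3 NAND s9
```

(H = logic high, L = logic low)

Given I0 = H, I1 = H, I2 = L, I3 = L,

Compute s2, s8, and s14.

s0 = I1 NAND I2 = H NAND L = H
s1 = s0 NAND I0 = H NAND H = L
s2 = s1 NAND I3 = L NAND L = H
s3 = I1 NAND I2 = H NAND L = H
s4 = s2 NAND I2 = H NAND L = H
s6 = NOT s4 = NOT H = L
s7 = s2 NAND s6 = H NAND L = H
s8 = s7 NAND s3 = H NAND H = L
s9 = s2 NAND s4 = H NAND H = L
s14 = I3 NAND s9 = L NAND L = H

s2 = H, s8 = L, s14 = H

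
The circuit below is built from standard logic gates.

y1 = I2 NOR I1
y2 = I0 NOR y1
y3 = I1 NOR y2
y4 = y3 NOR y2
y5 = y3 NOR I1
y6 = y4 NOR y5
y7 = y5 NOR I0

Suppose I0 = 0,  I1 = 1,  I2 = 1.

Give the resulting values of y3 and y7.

y3 = 0; y7 = 1

y1 = I2 NOR I1 = 1 NOR 1 = 0
y2 = I0 NOR y1 = 0 NOR 0 = 1
y3 = I1 NOR y2 = 1 NOR 1 = 0
y5 = y3 NOR I1 = 0 NOR 1 = 0
y7 = y5 NOR I0 = 0 NOR 0 = 1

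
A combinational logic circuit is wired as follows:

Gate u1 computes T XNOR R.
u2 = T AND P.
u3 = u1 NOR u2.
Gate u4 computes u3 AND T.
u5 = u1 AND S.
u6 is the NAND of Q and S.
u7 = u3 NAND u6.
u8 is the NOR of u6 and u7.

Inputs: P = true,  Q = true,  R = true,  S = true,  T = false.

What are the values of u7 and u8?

u7 = true, u8 = false

u1 = T XNOR R = false XNOR true = false
u2 = T AND P = false AND true = false
u3 = u1 NOR u2 = false NOR false = true
u6 = Q NAND S = true NAND true = false
u7 = u3 NAND u6 = true NAND false = true
u8 = u6 NOR u7 = false NOR true = false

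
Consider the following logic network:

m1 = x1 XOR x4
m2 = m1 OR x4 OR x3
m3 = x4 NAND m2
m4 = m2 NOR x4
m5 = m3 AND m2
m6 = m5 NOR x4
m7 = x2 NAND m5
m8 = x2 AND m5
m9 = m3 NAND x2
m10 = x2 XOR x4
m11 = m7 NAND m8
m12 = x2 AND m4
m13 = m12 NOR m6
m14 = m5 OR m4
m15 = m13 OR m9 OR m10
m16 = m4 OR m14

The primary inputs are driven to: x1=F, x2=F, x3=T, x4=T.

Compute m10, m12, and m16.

m1 = x1 XOR x4 = F XOR T = T
m2 = m1 OR x4 OR x3 = T OR T OR T = T
m3 = x4 NAND m2 = T NAND T = F
m4 = m2 NOR x4 = T NOR T = F
m5 = m3 AND m2 = F AND T = F
m10 = x2 XOR x4 = F XOR T = T
m12 = x2 AND m4 = F AND F = F
m14 = m5 OR m4 = F OR F = F
m16 = m4 OR m14 = F OR F = F

m10 = T, m12 = F, m16 = F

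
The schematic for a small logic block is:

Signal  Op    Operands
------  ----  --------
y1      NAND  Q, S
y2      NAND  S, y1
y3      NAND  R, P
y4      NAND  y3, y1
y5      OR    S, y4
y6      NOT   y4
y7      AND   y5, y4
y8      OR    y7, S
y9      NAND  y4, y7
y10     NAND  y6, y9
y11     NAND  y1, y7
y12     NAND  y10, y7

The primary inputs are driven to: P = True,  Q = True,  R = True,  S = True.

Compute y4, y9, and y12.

y1 = Q NAND S = True NAND True = False
y3 = R NAND P = True NAND True = False
y4 = y3 NAND y1 = False NAND False = True
y5 = S OR y4 = True OR True = True
y6 = NOT y4 = NOT True = False
y7 = y5 AND y4 = True AND True = True
y9 = y4 NAND y7 = True NAND True = False
y10 = y6 NAND y9 = False NAND False = True
y12 = y10 NAND y7 = True NAND True = False

y4 = True; y9 = False; y12 = False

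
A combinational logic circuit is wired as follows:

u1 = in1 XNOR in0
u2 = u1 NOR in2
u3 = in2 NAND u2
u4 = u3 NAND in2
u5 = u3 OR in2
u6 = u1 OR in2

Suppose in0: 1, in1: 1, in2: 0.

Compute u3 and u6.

u3 = 1  u6 = 1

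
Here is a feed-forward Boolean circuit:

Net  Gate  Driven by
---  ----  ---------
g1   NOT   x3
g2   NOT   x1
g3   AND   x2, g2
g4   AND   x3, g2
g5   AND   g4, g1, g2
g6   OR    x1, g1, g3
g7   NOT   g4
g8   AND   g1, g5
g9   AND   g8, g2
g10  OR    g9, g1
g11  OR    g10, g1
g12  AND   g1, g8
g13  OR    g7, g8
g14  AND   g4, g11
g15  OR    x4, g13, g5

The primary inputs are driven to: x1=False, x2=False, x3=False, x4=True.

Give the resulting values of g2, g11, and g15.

g1 = NOT x3 = NOT False = True
g2 = NOT x1 = NOT False = True
g4 = x3 AND g2 = False AND True = False
g5 = g4 AND g1 AND g2 = False AND True AND True = False
g7 = NOT g4 = NOT False = True
g8 = g1 AND g5 = True AND False = False
g9 = g8 AND g2 = False AND True = False
g10 = g9 OR g1 = False OR True = True
g11 = g10 OR g1 = True OR True = True
g13 = g7 OR g8 = True OR False = True
g15 = x4 OR g13 OR g5 = True OR True OR False = True

g2 = True, g11 = True, g15 = True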